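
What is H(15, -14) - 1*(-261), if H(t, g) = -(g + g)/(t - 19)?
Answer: 254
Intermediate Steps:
H(t, g) = -2*g/(-19 + t)
H(15, -14) - 1*(-261) = -2*(-14)/(-19 + 15) - 1*(-261) = -2*(-14)/(-4) + 261 = -2*(-14)*(-¼) + 261 = -7 + 261 = 254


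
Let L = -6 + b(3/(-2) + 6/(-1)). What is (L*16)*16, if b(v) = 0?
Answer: -1536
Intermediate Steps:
L = -6 (L = -6 + 0 = -6)
(L*16)*16 = -6*16*16 = -96*16 = -1536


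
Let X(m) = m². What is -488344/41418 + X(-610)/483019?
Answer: -110233896368/10002840471 ≈ -11.020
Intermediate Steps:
-488344/41418 + X(-610)/483019 = -488344/41418 + (-610)²/483019 = -488344*1/41418 + 372100*(1/483019) = -244172/20709 + 372100/483019 = -110233896368/10002840471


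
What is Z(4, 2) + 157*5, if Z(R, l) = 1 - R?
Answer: 782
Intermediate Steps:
Z(4, 2) + 157*5 = (1 - 1*4) + 157*5 = (1 - 4) + 785 = -3 + 785 = 782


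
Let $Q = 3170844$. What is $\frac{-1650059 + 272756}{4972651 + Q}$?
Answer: $- \frac{1377303}{8143495} \approx -0.16913$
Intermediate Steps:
$\frac{-1650059 + 272756}{4972651 + Q} = \frac{-1650059 + 272756}{4972651 + 3170844} = - \frac{1377303}{8143495}$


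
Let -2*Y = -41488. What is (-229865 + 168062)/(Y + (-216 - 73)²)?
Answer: -981/1655 ≈ -0.59275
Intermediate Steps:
Y = 20744 (Y = -½*(-41488) = 20744)
(-229865 + 168062)/(Y + (-216 - 73)²) = (-229865 + 168062)/(20744 + (-216 - 73)²) = -61803/(20744 + (-289)²) = -61803/(20744 + 83521) = -61803/104265 = -61803*1/104265 = -981/1655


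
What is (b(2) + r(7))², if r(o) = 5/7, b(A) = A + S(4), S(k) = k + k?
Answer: 5625/49 ≈ 114.80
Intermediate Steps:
S(k) = 2*k
b(A) = 8 + A (b(A) = A + 2*4 = A + 8 = 8 + A)
r(o) = 5/7 (r(o) = 5*(⅐) = 5/7)
(b(2) + r(7))² = ((8 + 2) + 5/7)² = (10 + 5/7)² = (75/7)² = 5625/49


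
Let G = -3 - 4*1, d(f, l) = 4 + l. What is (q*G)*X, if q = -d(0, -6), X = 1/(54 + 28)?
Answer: -7/41 ≈ -0.17073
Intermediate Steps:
X = 1/82 ≈ 0.012195
q = 2 (q = -(4 - 6) = -1*(-2) = 2)
G = -7 (G = -3 - 4 = -7)
(q*G)*X = (2*(-7))*(1/82) = -14*1/82 = -7/41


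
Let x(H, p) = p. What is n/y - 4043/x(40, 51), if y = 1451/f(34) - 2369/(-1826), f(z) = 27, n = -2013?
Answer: -943066309/8140467 ≈ -115.85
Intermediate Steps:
y = 2713489/49302 (y = 1451/27 - 2369/(-1826) = 1451*(1/27) - 2369*(-1/1826) = 1451/27 + 2369/1826 = 2713489/49302 ≈ 55.038)
n/y - 4043/x(40, 51) = -2013/2713489/49302 - 4043/51 = -2013*49302/2713489 - 4043*1/51 = -99244926/2713489 - 4043/51 = -943066309/8140467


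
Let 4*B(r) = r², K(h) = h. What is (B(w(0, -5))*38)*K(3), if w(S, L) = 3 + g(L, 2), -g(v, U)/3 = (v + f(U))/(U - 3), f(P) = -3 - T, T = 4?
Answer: 62073/2 ≈ 31037.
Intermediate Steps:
f(P) = -7 (f(P) = -3 - 1*4 = -3 - 4 = -7)
g(v, U) = -3*(-7 + v)/(-3 + U) (g(v, U) = -3*(v - 7)/(U - 3) = -3*(-7 + v)/(-3 + U))
w(S, L) = -18 + 3*L (w(S, L) = 3 + 3*(7 - L)/(-3 + 2) = 3 + 3*(7 - L)/(-1) = 3 + 3*(-1)*(7 - L) = 3 + (-21 + 3*L) = -18 + 3*L)
B(r) = r²/4
(B(w(0, -5))*38)*K(3) = (((-18 + 3*(-5))²/4)*38)*3 = (((-18 - 15)²/4)*38)*3 = (((¼)*(-33)²)*38)*3 = (((¼)*1089)*38)*3 = ((1089/4)*38)*3 = (20691/2)*3 = 62073/2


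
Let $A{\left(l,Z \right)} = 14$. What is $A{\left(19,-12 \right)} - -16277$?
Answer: $16291$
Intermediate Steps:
$A{\left(19,-12 \right)} - -16277 = 14 - -16277 = 14 + 16277 = 16291$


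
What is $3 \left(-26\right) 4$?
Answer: $-312$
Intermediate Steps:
$3 \left(-26\right) 4 = \left(-78\right) 4 = -312$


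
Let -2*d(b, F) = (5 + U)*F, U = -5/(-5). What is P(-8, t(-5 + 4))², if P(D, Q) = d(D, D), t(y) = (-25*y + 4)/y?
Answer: 576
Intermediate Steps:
U = 1 (U = -5*(-⅕) = 1)
d(b, F) = -3*F (d(b, F) = -(5 + 1)*F/2 = -3*F)
t(y) = (4 - 25*y)/y (t(y) = (-25*y + 4)/y = (4 - 25*y)/y)
P(D, Q) = -3*D
P(-8, t(-5 + 4))² = (-3*(-8))² = 24² = 576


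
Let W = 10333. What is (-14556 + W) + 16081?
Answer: 11858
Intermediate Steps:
(-14556 + W) + 16081 = (-14556 + 10333) + 16081 = -4223 + 16081 = 11858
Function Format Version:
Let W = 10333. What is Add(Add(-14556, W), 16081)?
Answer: 11858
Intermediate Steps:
Add(Add(-14556, W), 16081) = Add(Add(-14556, 10333), 16081) = Add(-4223, 16081) = 11858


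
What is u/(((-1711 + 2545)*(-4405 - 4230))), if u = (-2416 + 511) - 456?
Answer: 787/2400530 ≈ 0.00032784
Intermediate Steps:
u = -2361 (u = -1905 - 456 = -2361)
u/(((-1711 + 2545)*(-4405 - 4230))) = -2361*1/((-4405 - 4230)*(-1711 + 2545)) = -2361/(834*(-8635)) = -2361/(-7201590) = -2361*(-1/7201590) = 787/2400530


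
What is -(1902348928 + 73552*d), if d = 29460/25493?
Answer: -48498748063424/25493 ≈ -1.9024e+9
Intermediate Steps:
d = 29460/25493 (d = 29460*(1/25493) = 29460/25493 ≈ 1.1556)
-(1902348928 + 73552*d) = -73552/(1/(29460/25493 + 25864)) = -73552/(1/(659380412/25493)) = -73552/25493/659380412 = -73552*659380412/25493 = -48498748063424/25493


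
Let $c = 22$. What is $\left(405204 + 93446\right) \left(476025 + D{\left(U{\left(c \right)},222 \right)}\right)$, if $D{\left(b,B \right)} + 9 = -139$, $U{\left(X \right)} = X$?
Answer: $237296066050$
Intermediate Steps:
$D{\left(b,B \right)} = -148$ ($D{\left(b,B \right)} = -9 - 139 = -148$)
$\left(405204 + 93446\right) \left(476025 + D{\left(U{\left(c \right)},222 \right)}\right) = \left(405204 + 93446\right) \left(476025 - 148\right) = 498650 \cdot 475877 = 237296066050$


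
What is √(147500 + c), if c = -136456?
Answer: 2*√2761 ≈ 105.09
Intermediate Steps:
√(147500 + c) = √(147500 - 136456) = √11044 = 2*√2761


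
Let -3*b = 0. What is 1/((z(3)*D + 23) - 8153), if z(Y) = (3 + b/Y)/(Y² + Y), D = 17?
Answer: -4/32503 ≈ -0.00012307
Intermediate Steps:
b = 0 (b = -⅓*0 = 0)
z(Y) = 3/(Y + Y²) (z(Y) = (3 + 0/Y)/(Y² + Y) = (3 + 0)/(Y + Y²) = 3/(Y + Y²))
1/((z(3)*D + 23) - 8153) = 1/(((3/(3*(1 + 3)))*17 + 23) - 8153) = 1/(((3*(⅓)/4)*17 + 23) - 8153) = 1/(((3*(⅓)*(¼))*17 + 23) - 8153) = 1/(((¼)*17 + 23) - 8153) = 1/((17/4 + 23) - 8153) = 1/(109/4 - 8153) = 1/(-32503/4) = -4/32503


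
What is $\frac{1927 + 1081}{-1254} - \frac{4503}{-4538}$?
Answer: $- \frac{4001771}{2845326} \approx -1.4064$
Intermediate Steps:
$\frac{1927 + 1081}{-1254} - \frac{4503}{-4538} = 3008 \left(- \frac{1}{1254}\right) - - \frac{4503}{4538} = - \frac{1504}{627} + \frac{4503}{4538} = - \frac{4001771}{2845326}$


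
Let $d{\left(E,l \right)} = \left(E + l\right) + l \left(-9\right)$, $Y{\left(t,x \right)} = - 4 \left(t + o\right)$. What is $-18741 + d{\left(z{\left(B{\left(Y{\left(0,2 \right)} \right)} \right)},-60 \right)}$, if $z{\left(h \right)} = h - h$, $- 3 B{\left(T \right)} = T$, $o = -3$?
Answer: $-18261$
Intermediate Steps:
$Y{\left(t,x \right)} = 12 - 4 t$ ($Y{\left(t,x \right)} = - 4 \left(t - 3\right) = - 4 \left(-3 + t\right) = 12 - 4 t$)
$B{\left(T \right)} = - \frac{T}{3}$
$z{\left(h \right)} = 0$
$d{\left(E,l \right)} = E - 8 l$ ($d{\left(E,l \right)} = \left(E + l\right) - 9 l = E - 8 l$)
$-18741 + d{\left(z{\left(B{\left(Y{\left(0,2 \right)} \right)} \right)},-60 \right)} = -18741 + \left(0 - -480\right) = -18741 + \left(0 + 480\right) = -18741 + 480 = -18261$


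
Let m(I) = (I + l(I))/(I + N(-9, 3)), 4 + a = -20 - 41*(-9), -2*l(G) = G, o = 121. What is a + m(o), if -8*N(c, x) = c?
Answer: 337549/977 ≈ 345.50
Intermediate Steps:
l(G) = -G/2
N(c, x) = -c/8
a = 345 (a = -4 + (-20 - 41*(-9)) = -4 + (-20 + 369) = -4 + 349 = 345)
m(I) = I/(2*(9/8 + I)) (m(I) = (I - I/2)/(I - ⅛*(-9)) = (I/2)/(I + 9/8) = (I/2)/(9/8 + I) = I/(2*(9/8 + I)))
a + m(o) = 345 + 4*121/(9 + 8*121) = 345 + 4*121/(9 + 968) = 345 + 4*121/977 = 345 + 4*121*(1/977) = 345 + 484/977 = 337549/977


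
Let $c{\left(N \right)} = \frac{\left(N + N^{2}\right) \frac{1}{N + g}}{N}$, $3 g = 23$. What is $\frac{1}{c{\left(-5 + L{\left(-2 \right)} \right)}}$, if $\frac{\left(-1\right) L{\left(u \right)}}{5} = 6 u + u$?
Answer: $\frac{109}{99} \approx 1.101$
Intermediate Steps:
$g = \frac{23}{3}$ ($g = \frac{1}{3} \cdot 23 = \frac{23}{3} \approx 7.6667$)
$L{\left(u \right)} = - 35 u$ ($L{\left(u \right)} = - 5 \left(6 u + u\right) = - 5 \cdot 7 u = - 35 u$)
$c{\left(N \right)} = \frac{N + N^{2}}{N \left(\frac{23}{3} + N\right)}$ ($c{\left(N \right)} = \frac{\left(N + N^{2}\right) \frac{1}{N + \frac{23}{3}}}{N} = \frac{\left(N + N^{2}\right) \frac{1}{\frac{23}{3} + N}}{N} = \frac{\frac{1}{\frac{23}{3} + N} \left(N + N^{2}\right)}{N} = \frac{N + N^{2}}{N \left(\frac{23}{3} + N\right)}$)
$\frac{1}{c{\left(-5 + L{\left(-2 \right)} \right)}} = \frac{1}{3 \frac{1}{23 + 3 \left(-5 - -70\right)} \left(1 - -65\right)} = \frac{1}{3 \frac{1}{23 + 3 \left(-5 + 70\right)} \left(1 + \left(-5 + 70\right)\right)} = \frac{1}{3 \frac{1}{23 + 3 \cdot 65} \left(1 + 65\right)} = \frac{1}{3 \frac{1}{23 + 195} \cdot 66} = \frac{1}{3 \cdot \frac{1}{218} \cdot 66} = \frac{1}{\frac{99}{109}} = \frac{109}{99}$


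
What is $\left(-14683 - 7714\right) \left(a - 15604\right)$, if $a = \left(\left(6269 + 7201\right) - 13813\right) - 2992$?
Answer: $424176783$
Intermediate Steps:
$a = -3335$ ($a = \left(13470 - 13813\right) - 2992 = -343 - 2992 = -3335$)
$\left(-14683 - 7714\right) \left(a - 15604\right) = \left(-14683 - 7714\right) \left(-3335 - 15604\right) = \left(-22397\right) \left(-18939\right) = 424176783$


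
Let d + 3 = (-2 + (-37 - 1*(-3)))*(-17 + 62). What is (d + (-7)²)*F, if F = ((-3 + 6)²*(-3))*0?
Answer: 0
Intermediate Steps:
F = 0 (F = (3²*(-3))*0 = (9*(-3))*0 = -27*0 = 0)
d = -1623 (d = -3 + (-2 + (-37 - 1*(-3)))*(-17 + 62) = -3 + (-2 + (-37 + 3))*45 = -3 + (-2 - 34)*45 = -3 - 36*45 = -3 - 1620 = -1623)
(d + (-7)²)*F = (-1623 + (-7)²)*0 = (-1623 + 49)*0 = -1574*0 = 0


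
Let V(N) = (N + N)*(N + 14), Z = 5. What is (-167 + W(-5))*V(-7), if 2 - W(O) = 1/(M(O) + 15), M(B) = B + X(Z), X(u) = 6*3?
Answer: 32347/2 ≈ 16174.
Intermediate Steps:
X(u) = 18
M(B) = 18 + B (M(B) = B + 18 = 18 + B)
V(N) = 2*N*(14 + N) (V(N) = (2*N)*(14 + N) = 2*N*(14 + N))
W(O) = 2 - 1/(33 + O) (W(O) = 2 - 1/((18 + O) + 15) = 2 - 1/(33 + O))
(-167 + W(-5))*V(-7) = (-167 + (65 + 2*(-5))/(33 - 5))*(2*(-7)*(14 - 7)) = (-167 + (65 - 10)/28)*(2*(-7)*7) = (-167 + (1/28)*55)*(-98) = (-167 + 55/28)*(-98) = -4621/28*(-98) = 32347/2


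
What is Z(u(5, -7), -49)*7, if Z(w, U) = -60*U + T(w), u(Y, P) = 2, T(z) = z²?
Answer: 20608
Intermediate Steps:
Z(w, U) = w² - 60*U (Z(w, U) = -60*U + w² = w² - 60*U)
Z(u(5, -7), -49)*7 = (2² - 60*(-49))*7 = (4 + 2940)*7 = 2944*7 = 20608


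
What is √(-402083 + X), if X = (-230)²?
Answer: I*√349183 ≈ 590.92*I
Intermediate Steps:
X = 52900
√(-402083 + X) = √(-402083 + 52900) = √(-349183) = I*√349183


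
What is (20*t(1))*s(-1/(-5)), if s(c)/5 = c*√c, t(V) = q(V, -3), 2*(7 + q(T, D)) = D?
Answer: -34*√5 ≈ -76.026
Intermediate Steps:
q(T, D) = -7 + D/2
t(V) = -17/2 (t(V) = -7 + (½)*(-3) = -7 - 3/2 = -17/2)
s(c) = 5*c^(3/2) (s(c) = 5*(c*√c) = 5*c^(3/2))
(20*t(1))*s(-1/(-5)) = (20*(-17/2))*(5*(-1/(-5))^(3/2)) = -850*(-1*(-⅕))^(3/2) = -850*(⅕)^(3/2) = -850*√5/25 = -34*√5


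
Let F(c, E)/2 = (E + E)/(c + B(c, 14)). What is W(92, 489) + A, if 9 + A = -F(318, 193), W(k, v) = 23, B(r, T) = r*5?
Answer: 6485/477 ≈ 13.595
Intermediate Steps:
B(r, T) = 5*r
F(c, E) = 2*E/(3*c) (F(c, E) = 2*((E + E)/(c + 5*c)) = 2*((2*E)/((6*c))) = 2*((2*E)*(1/(6*c))) = 2*(E/(3*c)) = 2*E/(3*c))
A = -4486/477 (A = -9 - 2*193/(3*318) = -9 - 1*193/477 = -9 - 193/477 = -4486/477 ≈ -9.4046)
W(92, 489) + A = 23 - 4486/477 = 6485/477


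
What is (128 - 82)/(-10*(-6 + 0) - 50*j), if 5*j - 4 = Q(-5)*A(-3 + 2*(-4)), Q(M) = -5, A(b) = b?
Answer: -23/265 ≈ -0.086792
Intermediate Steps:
j = 59/5 (j = 4/5 + (-5*(-3 + 2*(-4)))/5 = 4/5 + (-5*(-3 - 8))/5 = 4/5 + (-5*(-11))/5 = 4/5 + (1/5)*55 = 4/5 + 11 = 59/5 ≈ 11.800)
(128 - 82)/(-10*(-6 + 0) - 50*j) = (128 - 82)/(-10*(-6 + 0) - 50*59/5) = 46/(-10*(-6) - 590) = 46/(60 - 590) = 46/(-530) = 46*(-1/530) = -23/265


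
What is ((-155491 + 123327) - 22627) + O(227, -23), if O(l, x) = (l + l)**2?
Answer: 151325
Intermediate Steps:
O(l, x) = 4*l**2 (O(l, x) = (2*l)**2 = 4*l**2)
((-155491 + 123327) - 22627) + O(227, -23) = ((-155491 + 123327) - 22627) + 4*227**2 = (-32164 - 22627) + 4*51529 = -54791 + 206116 = 151325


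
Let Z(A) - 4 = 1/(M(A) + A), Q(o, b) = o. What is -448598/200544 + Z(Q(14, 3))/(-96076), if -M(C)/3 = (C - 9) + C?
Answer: -231664106911/103562626224 ≈ -2.2369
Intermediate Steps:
M(C) = 27 - 6*C (M(C) = -3*((C - 9) + C) = -3*((-9 + C) + C) = -3*(-9 + 2*C) = 27 - 6*C)
Z(A) = 4 + 1/(27 - 5*A) (Z(A) = 4 + 1/((27 - 6*A) + A) = 4 + 1/(27 - 5*A))
-448598/200544 + Z(Q(14, 3))/(-96076) = -448598/200544 + ((-109 + 20*14)/(-27 + 5*14))/(-96076) = -448598*1/200544 + ((-109 + 280)/(-27 + 70))*(-1/96076) = -224299/100272 + (171/43)*(-1/96076) = -224299/100272 - 171/4131268 = -231664106911/103562626224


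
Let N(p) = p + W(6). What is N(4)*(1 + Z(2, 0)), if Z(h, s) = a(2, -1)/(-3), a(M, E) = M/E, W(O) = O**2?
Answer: 200/3 ≈ 66.667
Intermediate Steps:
N(p) = 36 + p (N(p) = p + 6**2 = p + 36 = 36 + p)
Z(h, s) = 2/3 (Z(h, s) = (2/(-1))/(-3) = (2*(-1))*(-1/3) = -2*(-1/3) = 2/3)
N(4)*(1 + Z(2, 0)) = (36 + 4)*(1 + 2/3) = 40*(5/3) = 200/3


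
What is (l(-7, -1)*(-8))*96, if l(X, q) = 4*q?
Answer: 3072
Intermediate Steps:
(l(-7, -1)*(-8))*96 = ((4*(-1))*(-8))*96 = -4*(-8)*96 = 32*96 = 3072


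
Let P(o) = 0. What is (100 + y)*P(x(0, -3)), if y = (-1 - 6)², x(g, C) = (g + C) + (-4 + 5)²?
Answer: 0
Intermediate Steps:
x(g, C) = 1 + C + g (x(g, C) = (C + g) + 1² = (C + g) + 1 = 1 + C + g)
y = 49 (y = (-7)² = 49)
(100 + y)*P(x(0, -3)) = (100 + 49)*0 = 149*0 = 0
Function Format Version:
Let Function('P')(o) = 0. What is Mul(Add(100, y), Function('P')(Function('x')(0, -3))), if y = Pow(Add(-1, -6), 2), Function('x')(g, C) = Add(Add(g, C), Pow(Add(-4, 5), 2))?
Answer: 0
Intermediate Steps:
Function('x')(g, C) = Add(1, C, g) (Function('x')(g, C) = Add(Add(C, g), Pow(1, 2)) = Add(Add(C, g), 1) = Add(1, C, g))
y = 49 (y = Pow(-7, 2) = 49)
Mul(Add(100, y), Function('P')(Function('x')(0, -3))) = Mul(Add(100, 49), 0) = Mul(149, 0) = 0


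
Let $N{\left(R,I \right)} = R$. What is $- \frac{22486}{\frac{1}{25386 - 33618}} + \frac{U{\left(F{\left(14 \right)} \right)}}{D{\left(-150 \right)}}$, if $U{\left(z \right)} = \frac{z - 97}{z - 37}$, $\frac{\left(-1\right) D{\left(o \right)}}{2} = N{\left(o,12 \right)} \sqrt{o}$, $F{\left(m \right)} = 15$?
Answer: $185104752 - \frac{41 i \sqrt{6}}{99000} \approx 1.851 \cdot 10^{8} - 0.0010144 i$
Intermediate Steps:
$D{\left(o \right)} = - 2 o^{\frac{3}{2}}$ ($D{\left(o \right)} = - 2 o \sqrt{o} = - 2 o^{\frac{3}{2}}$)
$U{\left(z \right)} = \frac{-97 + z}{-37 + z}$
$- \frac{22486}{\frac{1}{25386 - 33618}} + \frac{U{\left(F{\left(14 \right)} \right)}}{D{\left(-150 \right)}} = - \frac{22486}{\frac{1}{25386 - 33618}} + \frac{\frac{1}{-37 + 15} \left(-97 + 15\right)}{\left(-2\right) \left(-150\right)^{\frac{3}{2}}} = - \frac{22486}{\frac{1}{-8232}} + \frac{\frac{1}{-22} \left(-82\right)}{\left(-2\right) \left(- 750 i \sqrt{6}\right)} = - \frac{22486}{- \frac{1}{8232}} + \frac{\left(- \frac{1}{22}\right) \left(-82\right)}{1500 i \sqrt{6}} = \left(-22486\right) \left(-8232\right) + \frac{41 \left(- \frac{i \sqrt{6}}{9000}\right)}{11} = 185104752 - \frac{41 i \sqrt{6}}{99000}$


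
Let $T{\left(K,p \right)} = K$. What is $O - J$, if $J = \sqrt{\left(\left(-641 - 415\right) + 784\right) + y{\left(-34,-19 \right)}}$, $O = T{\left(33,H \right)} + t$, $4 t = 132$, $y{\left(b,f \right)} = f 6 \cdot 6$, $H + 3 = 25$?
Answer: $66 - 2 i \sqrt{239} \approx 66.0 - 30.919 i$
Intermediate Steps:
$H = 22$ ($H = -3 + 25 = 22$)
$y{\left(b,f \right)} = 36 f$ ($y{\left(b,f \right)} = 6 f 6 = 36 f$)
$t = 33$ ($t = \frac{1}{4} \cdot 132 = 33$)
$O = 66$ ($O = 33 + 33 = 66$)
$J = 2 i \sqrt{239}$ ($J = \sqrt{\left(\left(-641 - 415\right) + 784\right) + 36 \left(-19\right)} = \sqrt{\left(-1056 + 784\right) - 684} = \sqrt{-272 - 684} = \sqrt{-956} = 2 i \sqrt{239} \approx 30.919 i$)
$O - J = 66 - 2 i \sqrt{239}$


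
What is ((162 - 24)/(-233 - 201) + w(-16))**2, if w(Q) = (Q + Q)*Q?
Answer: 12328771225/47089 ≈ 2.6182e+5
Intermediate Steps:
w(Q) = 2*Q**2 (w(Q) = (2*Q)*Q = 2*Q**2)
((162 - 24)/(-233 - 201) + w(-16))**2 = ((162 - 24)/(-233 - 201) + 2*(-16)**2)**2 = (138/(-434) + 2*256)**2 = (138*(-1/434) + 512)**2 = (-69/217 + 512)**2 = (111035/217)**2 = 12328771225/47089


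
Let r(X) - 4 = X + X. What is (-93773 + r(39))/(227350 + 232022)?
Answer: -93691/459372 ≈ -0.20395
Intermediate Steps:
r(X) = 4 + 2*X (r(X) = 4 + (X + X) = 4 + 2*X)
(-93773 + r(39))/(227350 + 232022) = (-93773 + (4 + 2*39))/(227350 + 232022) = (-93773 + (4 + 78))/459372 = (-93773 + 82)*(1/459372) = -93691*1/459372 = -93691/459372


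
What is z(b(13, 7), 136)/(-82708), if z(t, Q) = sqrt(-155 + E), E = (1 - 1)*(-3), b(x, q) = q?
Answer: -I*sqrt(155)/82708 ≈ -0.00015053*I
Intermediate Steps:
E = 0 (E = 0*(-3) = 0)
z(t, Q) = I*sqrt(155) (z(t, Q) = sqrt(-155 + 0) = sqrt(-155) = I*sqrt(155))
z(b(13, 7), 136)/(-82708) = (I*sqrt(155))/(-82708) = (I*sqrt(155))*(-1/82708) = -I*sqrt(155)/82708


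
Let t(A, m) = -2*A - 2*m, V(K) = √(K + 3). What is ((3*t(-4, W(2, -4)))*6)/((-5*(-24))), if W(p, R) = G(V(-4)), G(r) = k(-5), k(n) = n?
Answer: 27/10 ≈ 2.7000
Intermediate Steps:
V(K) = √(3 + K)
G(r) = -5
W(p, R) = -5
((3*t(-4, W(2, -4)))*6)/((-5*(-24))) = ((3*(-2*(-4) - 2*(-5)))*6)/((-5*(-24))) = ((3*(8 + 10))*6)/120 = ((3*18)*6)*(1/120) = (54*6)*(1/120) = 324*(1/120) = 27/10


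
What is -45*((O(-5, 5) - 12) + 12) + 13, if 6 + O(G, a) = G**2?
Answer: -842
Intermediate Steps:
O(G, a) = -6 + G**2
-45*((O(-5, 5) - 12) + 12) + 13 = -45*(((-6 + (-5)**2) - 12) + 12) + 13 = -45*(((-6 + 25) - 12) + 12) + 13 = -45*((19 - 12) + 12) + 13 = -45*(7 + 12) + 13 = -45*19 + 13 = -855 + 13 = -842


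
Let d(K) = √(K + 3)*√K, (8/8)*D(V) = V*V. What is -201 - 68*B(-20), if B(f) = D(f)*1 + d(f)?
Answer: -27401 + 136*√85 ≈ -26147.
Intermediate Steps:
D(V) = V² (D(V) = V*V = V²)
d(K) = √K*√(3 + K) (d(K) = √(3 + K)*√K = √K*√(3 + K))
B(f) = f² + √f*√(3 + f) (B(f) = f²*1 + √f*√(3 + f) = f² + √f*√(3 + f))
-201 - 68*B(-20) = -201 - 68*((-20)² + √(-20)*√(3 - 20)) = -201 - 68*(400 + (2*I*√5)*√(-17)) = -201 - 68*(400 + (2*I*√5)*(I*√17)) = -201 - 68*(400 - 2*√85) = -201 + (-27200 + 136*√85) = -27401 + 136*√85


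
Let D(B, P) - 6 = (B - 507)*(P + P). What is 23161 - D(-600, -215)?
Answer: -452855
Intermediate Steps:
D(B, P) = 6 + 2*P*(-507 + B) (D(B, P) = 6 + (B - 507)*(P + P) = 6 + (-507 + B)*(2*P) = 6 + 2*P*(-507 + B))
23161 - D(-600, -215) = 23161 - (6 - 1014*(-215) + 2*(-600)*(-215)) = 23161 - (6 + 218010 + 258000) = 23161 - 1*476016 = 23161 - 476016 = -452855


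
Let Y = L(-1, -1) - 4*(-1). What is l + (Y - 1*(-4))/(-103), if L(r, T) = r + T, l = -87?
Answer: -8967/103 ≈ -87.058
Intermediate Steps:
L(r, T) = T + r
Y = 2 (Y = (-1 - 1) - 4*(-1) = -2 + 4 = 2)
l + (Y - 1*(-4))/(-103) = -87 + (2 - 1*(-4))/(-103) = -87 + (2 + 4)*(-1/103) = -87 + 6*(-1/103) = -87 - 6/103 = -8967/103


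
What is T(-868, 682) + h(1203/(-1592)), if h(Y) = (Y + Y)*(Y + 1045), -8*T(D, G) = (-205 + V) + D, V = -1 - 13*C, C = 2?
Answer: -1825667311/1267232 ≈ -1440.7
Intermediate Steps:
V = -27 (V = -1 - 13*2 = -1 - 26 = -27)
T(D, G) = 29 - D/8 (T(D, G) = -((-205 - 27) + D)/8 = -(-232 + D)/8 = 29 - D/8)
h(Y) = 2*Y*(1045 + Y) (h(Y) = (2*Y)*(1045 + Y) = 2*Y*(1045 + Y))
T(-868, 682) + h(1203/(-1592)) = (29 - ⅛*(-868)) + 2*(1203/(-1592))*(1045 + 1203/(-1592)) = (29 + 217/2) + 2*(1203*(-1/1592))*(1045 + 1203*(-1/1592)) = 275/2 + 2*(-1203/1592)*(1045 - 1203/1592) = 275/2 + 2*(-1203/1592)*(1662437/1592) = 275/2 - 1999911711/1267232 = -1825667311/1267232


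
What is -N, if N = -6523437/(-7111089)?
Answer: -2174479/2370363 ≈ -0.91736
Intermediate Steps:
N = 2174479/2370363 (N = -6523437*(-1/7111089) = 2174479/2370363 ≈ 0.91736)
-N = -1*2174479/2370363 = -2174479/2370363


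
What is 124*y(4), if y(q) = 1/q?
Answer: 31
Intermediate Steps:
124*y(4) = 124/4 = 124*(1/4) = 31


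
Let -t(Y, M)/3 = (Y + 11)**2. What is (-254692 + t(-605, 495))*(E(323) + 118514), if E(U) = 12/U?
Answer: -50269340648800/323 ≈ -1.5563e+11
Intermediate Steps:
t(Y, M) = -3*(11 + Y)**2 (t(Y, M) = -3*(Y + 11)**2 = -3*(11 + Y)**2)
(-254692 + t(-605, 495))*(E(323) + 118514) = (-254692 - 3*(11 - 605)**2)*(12/323 + 118514) = (-254692 - 3*(-594)**2)*(12*(1/323) + 118514) = (-254692 - 3*352836)*(12/323 + 118514) = (-254692 - 1058508)*(38280034/323) = -1313200*38280034/323 = -50269340648800/323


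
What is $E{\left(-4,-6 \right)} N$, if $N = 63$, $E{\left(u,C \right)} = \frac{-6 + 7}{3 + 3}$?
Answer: $\frac{21}{2} \approx 10.5$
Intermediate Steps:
$E{\left(u,C \right)} = \frac{1}{6}$ ($E{\left(u,C \right)} = 1 \cdot \frac{1}{6} = \frac{1}{6}$)
$E{\left(-4,-6 \right)} N = \frac{1}{6} \cdot 63 = \frac{21}{2}$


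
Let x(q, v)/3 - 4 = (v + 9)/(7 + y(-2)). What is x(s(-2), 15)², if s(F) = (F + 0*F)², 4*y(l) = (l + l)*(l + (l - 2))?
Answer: 51984/169 ≈ 307.60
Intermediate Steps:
y(l) = l*(-2 + 2*l)/2 (y(l) = ((l + l)*(l + (l - 2)))/4 = ((2*l)*(l + (-2 + l)))/4 = ((2*l)*(-2 + 2*l))/4 = (2*l*(-2 + 2*l))/4 = l*(-2 + 2*l)/2)
s(F) = F² (s(F) = (F + 0)² = F²)
x(q, v) = 183/13 + 3*v/13 (x(q, v) = 12 + 3*((v + 9)/(7 - 2*(-1 - 2))) = 12 + 3*((9 + v)/(7 - 2*(-3))) = 12 + 3*((9 + v)/(7 + 6)) = 12 + 3*((9 + v)/13) = 12 + 3*((9 + v)*(1/13)) = 12 + 3*(9/13 + v/13) = 12 + (27/13 + 3*v/13) = 183/13 + 3*v/13)
x(s(-2), 15)² = (183/13 + (3/13)*15)² = (183/13 + 45/13)² = (228/13)² = 51984/169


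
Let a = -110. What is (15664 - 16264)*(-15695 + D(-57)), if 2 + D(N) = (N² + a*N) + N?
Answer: 3741000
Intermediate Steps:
D(N) = -2 + N² - 109*N (D(N) = -2 + ((N² - 110*N) + N) = -2 + (N² - 109*N) = -2 + N² - 109*N)
(15664 - 16264)*(-15695 + D(-57)) = (15664 - 16264)*(-15695 + (-2 + (-57)² - 109*(-57))) = -600*(-15695 + (-2 + 3249 + 6213)) = -600*(-15695 + 9460) = -600*(-6235) = 3741000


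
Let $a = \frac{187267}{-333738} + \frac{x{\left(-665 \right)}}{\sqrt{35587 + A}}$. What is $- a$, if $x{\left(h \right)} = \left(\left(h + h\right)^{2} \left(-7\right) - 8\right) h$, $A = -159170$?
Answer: $\frac{187267}{333738} + \frac{8234234820 i \sqrt{123583}}{123583} \approx 0.56112 + 2.3423 \cdot 10^{7} i$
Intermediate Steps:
$x{\left(h \right)} = h \left(-8 - 28 h^{2}\right)$ ($x{\left(h \right)} = \left(\left(2 h\right)^{2} \left(-7\right) - 8\right) h = \left(4 h^{2} \left(-7\right) - 8\right) h = \left(- 28 h^{2} - 8\right) h = \left(-8 - 28 h^{2}\right) h = h \left(-8 - 28 h^{2}\right)$)
$a = - \frac{187267}{333738} - \frac{8234234820 i \sqrt{123583}}{123583}$ ($a = \frac{187267}{-333738} + \frac{- 28 \left(-665\right)^{3} - -5320}{\sqrt{35587 - 159170}} = 187267 \left(- \frac{1}{333738}\right) + \frac{\left(-28\right) \left(-294079625\right) + 5320}{\sqrt{-123583}} = - \frac{187267}{333738} + \frac{8234229500 + 5320}{i \sqrt{123583}} = - \frac{187267}{333738} + 8234234820 \left(- \frac{i \sqrt{123583}}{123583}\right) = - \frac{187267}{333738} - \frac{8234234820 i \sqrt{123583}}{123583} \approx -0.56112 - 2.3423 \cdot 10^{7} i$)
$- a = - (- \frac{187267}{333738} - \frac{8234234820 i \sqrt{123583}}{123583}) = \frac{187267}{333738} + \frac{8234234820 i \sqrt{123583}}{123583}$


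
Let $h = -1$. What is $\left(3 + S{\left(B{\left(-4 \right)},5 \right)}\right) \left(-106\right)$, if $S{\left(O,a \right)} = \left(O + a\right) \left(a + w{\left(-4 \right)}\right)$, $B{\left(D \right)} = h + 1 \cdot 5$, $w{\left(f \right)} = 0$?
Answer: $-5088$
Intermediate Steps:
$B{\left(D \right)} = 4$ ($B{\left(D \right)} = -1 + 1 \cdot 5 = -1 + 5 = 4$)
$S{\left(O,a \right)} = a \left(O + a\right)$ ($S{\left(O,a \right)} = \left(O + a\right) \left(a + 0\right) = \left(O + a\right) a = a \left(O + a\right)$)
$\left(3 + S{\left(B{\left(-4 \right)},5 \right)}\right) \left(-106\right) = \left(3 + 5 \left(4 + 5\right)\right) \left(-106\right) = \left(3 + 5 \cdot 9\right) \left(-106\right) = \left(3 + 45\right) \left(-106\right) = 48 \left(-106\right) = -5088$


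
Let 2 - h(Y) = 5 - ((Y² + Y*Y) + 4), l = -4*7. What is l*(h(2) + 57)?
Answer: -1848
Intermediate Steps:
l = -28
h(Y) = 1 + 2*Y² (h(Y) = 2 - (5 - ((Y² + Y*Y) + 4)) = 2 - (5 - ((Y² + Y²) + 4)) = 2 - (5 - (2*Y² + 4)) = 2 - (5 - (4 + 2*Y²)) = 2 - (5 + (-4 - 2*Y²)) = 2 - (1 - 2*Y²) = 2 + (-1 + 2*Y²) = 1 + 2*Y²)
l*(h(2) + 57) = -28*((1 + 2*2²) + 57) = -28*((1 + 2*4) + 57) = -28*((1 + 8) + 57) = -28*(9 + 57) = -28*66 = -1848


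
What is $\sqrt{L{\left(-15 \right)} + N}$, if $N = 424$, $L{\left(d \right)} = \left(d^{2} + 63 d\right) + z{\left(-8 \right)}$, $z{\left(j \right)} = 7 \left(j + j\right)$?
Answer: $2 i \sqrt{102} \approx 20.199 i$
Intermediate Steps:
$z{\left(j \right)} = 14 j$ ($z{\left(j \right)} = 7 \cdot 2 j = 14 j$)
$L{\left(d \right)} = -112 + d^{2} + 63 d$ ($L{\left(d \right)} = \left(d^{2} + 63 d\right) + 14 \left(-8\right) = \left(d^{2} + 63 d\right) - 112 = -112 + d^{2} + 63 d$)
$\sqrt{L{\left(-15 \right)} + N} = \sqrt{\left(-112 + \left(-15\right)^{2} + 63 \left(-15\right)\right) + 424} = \sqrt{\left(-112 + 225 - 945\right) + 424} = \sqrt{-832 + 424} = \sqrt{-408} = 2 i \sqrt{102}$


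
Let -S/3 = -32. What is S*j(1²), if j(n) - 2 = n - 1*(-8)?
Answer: 1056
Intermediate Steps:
j(n) = 10 + n (j(n) = 2 + (n - 1*(-8)) = 2 + (n + 8) = 2 + (8 + n) = 10 + n)
S = 96 (S = -3*(-32) = 96)
S*j(1²) = 96*(10 + 1²) = 96*(10 + 1) = 96*11 = 1056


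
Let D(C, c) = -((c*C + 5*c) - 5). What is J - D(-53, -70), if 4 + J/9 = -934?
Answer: -5087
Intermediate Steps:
J = -8442 (J = -36 + 9*(-934) = -36 - 8406 = -8442)
D(C, c) = 5 - 5*c - C*c (D(C, c) = -((C*c + 5*c) - 5) = -((5*c + C*c) - 5) = -(-5 + 5*c + C*c) = 5 - 5*c - C*c)
J - D(-53, -70) = -8442 - (5 - 5*(-70) - 1*(-53)*(-70)) = -8442 - (5 + 350 - 3710) = -8442 - 1*(-3355) = -8442 + 3355 = -5087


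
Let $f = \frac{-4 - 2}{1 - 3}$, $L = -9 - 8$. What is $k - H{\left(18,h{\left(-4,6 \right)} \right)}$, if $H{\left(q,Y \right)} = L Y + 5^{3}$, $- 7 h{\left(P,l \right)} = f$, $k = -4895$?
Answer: $- \frac{35191}{7} \approx -5027.3$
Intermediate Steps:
$L = -17$ ($L = -9 - 8 = -17$)
$f = 3$ ($f = - \frac{6}{-2} = \left(-6\right) \left(- \frac{1}{2}\right) = 3$)
$h{\left(P,l \right)} = - \frac{3}{7}$ ($h{\left(P,l \right)} = \left(- \frac{1}{7}\right) 3 = - \frac{3}{7}$)
$H{\left(q,Y \right)} = 125 - 17 Y$ ($H{\left(q,Y \right)} = - 17 Y + 5^{3} = - 17 Y + 125 = 125 - 17 Y$)
$k - H{\left(18,h{\left(-4,6 \right)} \right)} = -4895 - \left(125 - - \frac{51}{7}\right) = -4895 - \left(125 + \frac{51}{7}\right) = -4895 - \frac{926}{7} = - \frac{35191}{7}$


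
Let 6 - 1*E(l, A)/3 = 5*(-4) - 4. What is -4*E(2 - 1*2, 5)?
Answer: -360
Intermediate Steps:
E(l, A) = 90 (E(l, A) = 18 - 3*(5*(-4) - 4) = 18 - 3*(-20 - 4) = 18 - 3*(-24) = 18 + 72 = 90)
-4*E(2 - 1*2, 5) = -4*90 = -360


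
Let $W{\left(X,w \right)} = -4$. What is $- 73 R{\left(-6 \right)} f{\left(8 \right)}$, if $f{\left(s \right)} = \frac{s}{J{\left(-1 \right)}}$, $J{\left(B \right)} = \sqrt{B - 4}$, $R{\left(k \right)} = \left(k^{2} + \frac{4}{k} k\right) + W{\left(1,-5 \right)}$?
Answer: $\frac{21024 i \sqrt{5}}{5} \approx 9402.2 i$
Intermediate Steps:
$R{\left(k \right)} = k^{2}$ ($R{\left(k \right)} = \left(k^{2} + \frac{4}{k} k\right) - 4 = \left(k^{2} + 4\right) - 4 = \left(4 + k^{2}\right) - 4 = k^{2}$)
$J{\left(B \right)} = \sqrt{-4 + B}$
$f{\left(s \right)} = - \frac{i s \sqrt{5}}{5}$ ($f{\left(s \right)} = \frac{s}{\sqrt{-4 - 1}} = \frac{s}{\sqrt{-5}} = \frac{s}{i \sqrt{5}} = s \left(- \frac{i \sqrt{5}}{5}\right) = - \frac{i s \sqrt{5}}{5}$)
$- 73 R{\left(-6 \right)} f{\left(8 \right)} = - 73 \left(-6\right)^{2} \left(\left(- \frac{1}{5}\right) i 8 \sqrt{5}\right) = \left(-73\right) 36 \left(- \frac{8 i \sqrt{5}}{5}\right) = - 2628 \left(- \frac{8 i \sqrt{5}}{5}\right) = \frac{21024 i \sqrt{5}}{5}$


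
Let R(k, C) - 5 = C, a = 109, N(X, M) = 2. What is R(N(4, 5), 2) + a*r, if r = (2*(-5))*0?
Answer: 7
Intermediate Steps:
R(k, C) = 5 + C
r = 0 (r = -10*0 = 0)
R(N(4, 5), 2) + a*r = (5 + 2) + 109*0 = 7 + 0 = 7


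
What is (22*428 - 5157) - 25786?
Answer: -21527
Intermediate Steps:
(22*428 - 5157) - 25786 = (9416 - 5157) - 25786 = 4259 - 25786 = -21527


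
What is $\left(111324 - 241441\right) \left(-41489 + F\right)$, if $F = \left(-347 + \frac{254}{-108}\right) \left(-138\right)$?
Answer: $- \frac{7871297798}{9} \approx -8.7459 \cdot 10^{8}$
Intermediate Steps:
$F = \frac{433895}{9}$ ($F = \left(-347 + 254 \left(- \frac{1}{108}\right)\right) \left(-138\right) = \left(-347 - \frac{127}{54}\right) \left(-138\right) = \left(- \frac{18865}{54}\right) \left(-138\right) = \frac{433895}{9} \approx 48211.0$)
$\left(111324 - 241441\right) \left(-41489 + F\right) = \left(111324 - 241441\right) \left(-41489 + \frac{433895}{9}\right) = \left(-130117\right) \frac{60494}{9} = - \frac{7871297798}{9}$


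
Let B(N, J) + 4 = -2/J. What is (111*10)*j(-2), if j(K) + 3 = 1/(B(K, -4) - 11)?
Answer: -98790/29 ≈ -3406.6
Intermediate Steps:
B(N, J) = -4 - 2/J
j(K) = -89/29 (j(K) = -3 + 1/((-4 - 2/(-4)) - 11) = -3 + 1/((-4 - 2*(-¼)) - 11) = -3 + 1/((-4 + ½) - 11) = -3 + 1/(-7/2 - 11) = -3 + 1/(-29/2) = -3 - 2/29 = -89/29)
(111*10)*j(-2) = (111*10)*(-89/29) = 1110*(-89/29) = -98790/29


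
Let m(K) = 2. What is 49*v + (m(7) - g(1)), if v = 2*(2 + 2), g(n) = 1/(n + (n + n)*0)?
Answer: 393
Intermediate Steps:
g(n) = 1/n (g(n) = 1/(n + (2*n)*0) = 1/(n + 0) = 1/n)
v = 8 (v = 2*4 = 8)
49*v + (m(7) - g(1)) = 49*8 + (2 - 1/1) = 392 + (2 - 1*1) = 392 + (2 - 1) = 392 + 1 = 393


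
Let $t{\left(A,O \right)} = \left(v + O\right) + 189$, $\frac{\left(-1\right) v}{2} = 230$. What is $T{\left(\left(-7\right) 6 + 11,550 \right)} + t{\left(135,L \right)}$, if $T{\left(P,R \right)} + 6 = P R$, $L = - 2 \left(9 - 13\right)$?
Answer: $-17319$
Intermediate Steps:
$v = -460$ ($v = \left(-2\right) 230 = -460$)
$L = 8$ ($L = \left(-2\right) \left(-4\right) = 8$)
$t{\left(A,O \right)} = -271 + O$ ($t{\left(A,O \right)} = \left(-460 + O\right) + 189 = -271 + O$)
$T{\left(P,R \right)} = -6 + P R$
$T{\left(\left(-7\right) 6 + 11,550 \right)} + t{\left(135,L \right)} = \left(-6 + \left(\left(-7\right) 6 + 11\right) 550\right) + \left(-271 + 8\right) = \left(-6 + \left(-42 + 11\right) 550\right) - 263 = \left(-6 - 17050\right) - 263 = -17056 - 263 = -17319$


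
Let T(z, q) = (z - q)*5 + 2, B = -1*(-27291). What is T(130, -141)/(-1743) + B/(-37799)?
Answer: -98861456/65883657 ≈ -1.5005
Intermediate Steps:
B = 27291
T(z, q) = 2 - 5*q + 5*z (T(z, q) = (-5*q + 5*z) + 2 = 2 - 5*q + 5*z)
T(130, -141)/(-1743) + B/(-37799) = (2 - 5*(-141) + 5*130)/(-1743) + 27291/(-37799) = (2 + 705 + 650)*(-1/1743) + 27291*(-1/37799) = 1357*(-1/1743) - 27291/37799 = -1357/1743 - 27291/37799 = -98861456/65883657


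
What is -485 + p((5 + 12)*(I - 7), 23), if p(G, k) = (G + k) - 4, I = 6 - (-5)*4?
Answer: -143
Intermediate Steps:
I = 26 (I = 6 - 1*(-20) = 6 + 20 = 26)
p(G, k) = -4 + G + k
-485 + p((5 + 12)*(I - 7), 23) = -485 + (-4 + (5 + 12)*(26 - 7) + 23) = -485 + (-4 + 17*19 + 23) = -485 + (-4 + 323 + 23) = -485 + 342 = -143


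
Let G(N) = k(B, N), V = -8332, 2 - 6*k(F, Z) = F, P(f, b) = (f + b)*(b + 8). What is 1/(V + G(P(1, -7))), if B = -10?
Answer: -1/8330 ≈ -0.00012005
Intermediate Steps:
P(f, b) = (8 + b)*(b + f) (P(f, b) = (b + f)*(8 + b) = (8 + b)*(b + f))
k(F, Z) = 1/3 - F/6
G(N) = 2 (G(N) = 1/3 - 1/6*(-10) = 1/3 + 5/3 = 2)
1/(V + G(P(1, -7))) = 1/(-8332 + 2) = 1/(-8330) = -1/8330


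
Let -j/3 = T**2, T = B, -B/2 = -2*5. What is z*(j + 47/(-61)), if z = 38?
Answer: -2783386/61 ≈ -45629.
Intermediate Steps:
B = 20 (B = -(-4)*5 = -2*(-10) = 20)
T = 20
j = -1200 (j = -3*20**2 = -3*400 = -1200)
z*(j + 47/(-61)) = 38*(-1200 + 47/(-61)) = 38*(-1200 + 47*(-1/61)) = 38*(-1200 - 47/61) = 38*(-73247/61) = -2783386/61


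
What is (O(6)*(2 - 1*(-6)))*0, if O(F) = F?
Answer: 0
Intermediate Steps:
(O(6)*(2 - 1*(-6)))*0 = (6*(2 - 1*(-6)))*0 = (6*(2 + 6))*0 = (6*8)*0 = 48*0 = 0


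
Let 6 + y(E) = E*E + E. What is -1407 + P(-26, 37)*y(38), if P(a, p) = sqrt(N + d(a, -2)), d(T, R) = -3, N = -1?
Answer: -1407 + 2952*I ≈ -1407.0 + 2952.0*I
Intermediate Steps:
y(E) = -6 + E + E**2 (y(E) = -6 + (E*E + E) = -6 + (E**2 + E) = -6 + (E + E**2) = -6 + E + E**2)
P(a, p) = 2*I (P(a, p) = sqrt(-1 - 3) = sqrt(-4) = 2*I)
-1407 + P(-26, 37)*y(38) = -1407 + (2*I)*(-6 + 38 + 38**2) = -1407 + (2*I)*(-6 + 38 + 1444) = -1407 + (2*I)*1476 = -1407 + 2952*I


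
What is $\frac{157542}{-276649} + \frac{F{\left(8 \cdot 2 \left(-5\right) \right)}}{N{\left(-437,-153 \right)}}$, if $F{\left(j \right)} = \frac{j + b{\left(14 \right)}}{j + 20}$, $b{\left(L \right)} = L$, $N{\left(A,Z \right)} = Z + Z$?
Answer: $- \frac{485121659}{846545940} \approx -0.57306$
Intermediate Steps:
$N{\left(A,Z \right)} = 2 Z$
$F{\left(j \right)} = \frac{14 + j}{20 + j}$ ($F{\left(j \right)} = \frac{j + 14}{j + 20} = \frac{14 + j}{20 + j}$)
$\frac{157542}{-276649} + \frac{F{\left(8 \cdot 2 \left(-5\right) \right)}}{N{\left(-437,-153 \right)}} = \frac{157542}{-276649} + \frac{\frac{1}{20 + 8 \cdot 2 \left(-5\right)} \left(14 + 8 \cdot 2 \left(-5\right)\right)}{2 \left(-153\right)} = 157542 \left(- \frac{1}{276649}\right) + \frac{\frac{1}{20 + 16 \left(-5\right)} \left(14 + 16 \left(-5\right)\right)}{-306} = - \frac{157542}{276649} + \frac{14 - 80}{20 - 80} \left(- \frac{1}{306}\right) = - \frac{157542}{276649} + \frac{1}{-60} \left(-66\right) \left(- \frac{1}{306}\right) = - \frac{157542}{276649} + \left(- \frac{1}{60}\right) \left(-66\right) \left(- \frac{1}{306}\right) = - \frac{157542}{276649} + \frac{11}{10} \left(- \frac{1}{306}\right) = - \frac{157542}{276649} - \frac{11}{3060} = - \frac{485121659}{846545940}$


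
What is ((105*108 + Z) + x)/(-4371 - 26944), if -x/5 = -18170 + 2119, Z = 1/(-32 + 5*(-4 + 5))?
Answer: -2473064/845505 ≈ -2.9250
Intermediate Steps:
Z = -1/27 (Z = 1/(-32 + 5*1) = 1/(-32 + 5) = 1/(-27) = -1/27 ≈ -0.037037)
x = 80255 (x = -5*(-18170 + 2119) = -5*(-16051) = 80255)
((105*108 + Z) + x)/(-4371 - 26944) = ((105*108 - 1/27) + 80255)/(-4371 - 26944) = ((11340 - 1/27) + 80255)/(-31315) = (306179/27 + 80255)*(-1/31315) = (2473064/27)*(-1/31315) = -2473064/845505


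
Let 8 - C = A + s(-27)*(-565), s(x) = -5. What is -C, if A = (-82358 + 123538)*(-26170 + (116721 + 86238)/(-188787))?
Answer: -67819971156947/62929 ≈ -1.0777e+9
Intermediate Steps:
A = -67820148427940/62929 (A = 41180*(-26170 + 202959*(-1/188787)) = 41180*(-26170 - 67653/62929) = 41180*(-1646919583/62929) = -67820148427940/62929 ≈ -1.0777e+9)
C = 67819971156947/62929 (C = 8 - (-67820148427940/62929 - 5*(-565)) = 8 - (-67820148427940/62929 + 2825) = 8 - 1*(-67819970653515/62929) = 8 + 67819970653515/62929 = 67819971156947/62929 ≈ 1.0777e+9)
-C = -1*67819971156947/62929 = -67819971156947/62929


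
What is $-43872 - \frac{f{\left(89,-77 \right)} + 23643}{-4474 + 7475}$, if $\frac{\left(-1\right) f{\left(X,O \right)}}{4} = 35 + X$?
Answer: $- \frac{131683019}{3001} \approx -43880.0$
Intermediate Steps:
$f{\left(X,O \right)} = -140 - 4 X$ ($f{\left(X,O \right)} = - 4 \left(35 + X\right) = -140 - 4 X$)
$-43872 - \frac{f{\left(89,-77 \right)} + 23643}{-4474 + 7475} = -43872 - \frac{\left(-140 - 356\right) + 23643}{-4474 + 7475} = -43872 - \frac{\left(-140 - 356\right) + 23643}{3001} = -43872 - \left(-496 + 23643\right) \frac{1}{3001} = -43872 - 23147 \cdot \frac{1}{3001} = -43872 - \frac{23147}{3001} = - \frac{131683019}{3001}$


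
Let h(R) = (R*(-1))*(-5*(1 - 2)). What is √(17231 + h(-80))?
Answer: 3*√1959 ≈ 132.78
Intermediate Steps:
h(R) = -5*R (h(R) = (-R)*(-5*(-1)) = -R*5 = -5*R)
√(17231 + h(-80)) = √(17231 - 5*(-80)) = √(17231 + 400) = √17631 = 3*√1959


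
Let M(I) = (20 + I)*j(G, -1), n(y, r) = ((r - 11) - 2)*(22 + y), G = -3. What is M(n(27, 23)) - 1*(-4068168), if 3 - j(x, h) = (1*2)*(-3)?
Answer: 4072758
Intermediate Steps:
j(x, h) = 9 (j(x, h) = 3 - 1*2*(-3) = 3 - 2*(-3) = 3 - 1*(-6) = 3 + 6 = 9)
n(y, r) = (-13 + r)*(22 + y) (n(y, r) = ((-11 + r) - 2)*(22 + y) = (-13 + r)*(22 + y))
M(I) = 180 + 9*I (M(I) = (20 + I)*9 = 180 + 9*I)
M(n(27, 23)) - 1*(-4068168) = (180 + 9*(-286 - 13*27 + 22*23 + 23*27)) - 1*(-4068168) = (180 + 9*(-286 - 351 + 506 + 621)) + 4068168 = (180 + 9*490) + 4068168 = (180 + 4410) + 4068168 = 4590 + 4068168 = 4072758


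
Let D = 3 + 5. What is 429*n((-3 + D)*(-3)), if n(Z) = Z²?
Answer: 96525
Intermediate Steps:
D = 8
429*n((-3 + D)*(-3)) = 429*((-3 + 8)*(-3))² = 429*(5*(-3))² = 429*(-15)² = 429*225 = 96525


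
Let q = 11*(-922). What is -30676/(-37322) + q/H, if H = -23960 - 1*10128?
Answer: 356050803/318058084 ≈ 1.1195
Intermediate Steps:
H = -34088 (H = -23960 - 10128 = -34088)
q = -10142
-30676/(-37322) + q/H = -30676/(-37322) - 10142/(-34088) = -30676*(-1/37322) - 10142*(-1/34088) = 15338/18661 + 5071/17044 = 356050803/318058084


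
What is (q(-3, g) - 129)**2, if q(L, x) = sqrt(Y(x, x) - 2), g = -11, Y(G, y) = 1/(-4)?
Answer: 66555/4 - 387*I ≈ 16639.0 - 387.0*I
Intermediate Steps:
Y(G, y) = -1/4
q(L, x) = 3*I/2 (q(L, x) = sqrt(-1/4 - 2) = sqrt(-9/4) = 3*I/2)
(q(-3, g) - 129)**2 = (3*I/2 - 129)**2 = (-129 + 3*I/2)**2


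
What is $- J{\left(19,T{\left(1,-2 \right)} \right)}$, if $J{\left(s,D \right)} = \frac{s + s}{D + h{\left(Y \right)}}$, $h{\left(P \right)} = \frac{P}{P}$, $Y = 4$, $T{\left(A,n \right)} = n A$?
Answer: $38$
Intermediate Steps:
$T{\left(A,n \right)} = A n$
$h{\left(P \right)} = 1$
$J{\left(s,D \right)} = \frac{2 s}{1 + D}$ ($J{\left(s,D \right)} = \frac{s + s}{D + 1} = \frac{2 s}{1 + D}$)
$- J{\left(19,T{\left(1,-2 \right)} \right)} = - \frac{2 \cdot 19}{1 + 1 \left(-2\right)} = - \frac{2 \cdot 19}{1 - 2} = - \frac{2 \cdot 19}{-1} = - 2 \cdot 19 \left(-1\right) = \left(-1\right) \left(-38\right) = 38$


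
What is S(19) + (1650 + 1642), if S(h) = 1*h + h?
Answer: 3330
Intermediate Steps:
S(h) = 2*h (S(h) = h + h = 2*h)
S(19) + (1650 + 1642) = 2*19 + (1650 + 1642) = 38 + 3292 = 3330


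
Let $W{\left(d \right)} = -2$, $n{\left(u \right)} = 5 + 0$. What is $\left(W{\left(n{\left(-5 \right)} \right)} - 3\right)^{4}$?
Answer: $625$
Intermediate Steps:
$n{\left(u \right)} = 5$
$\left(W{\left(n{\left(-5 \right)} \right)} - 3\right)^{4} = \left(-2 - 3\right)^{4} = \left(-5\right)^{4} = 625$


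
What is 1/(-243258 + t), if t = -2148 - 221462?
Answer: -1/466868 ≈ -2.1419e-6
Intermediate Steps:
t = -223610
1/(-243258 + t) = 1/(-243258 - 223610) = 1/(-466868) = -1/466868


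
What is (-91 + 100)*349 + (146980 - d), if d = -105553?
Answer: 255674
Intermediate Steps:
(-91 + 100)*349 + (146980 - d) = (-91 + 100)*349 + (146980 - 1*(-105553)) = 9*349 + (146980 + 105553) = 3141 + 252533 = 255674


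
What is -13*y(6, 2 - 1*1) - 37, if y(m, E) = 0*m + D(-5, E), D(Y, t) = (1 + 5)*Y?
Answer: 353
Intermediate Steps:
D(Y, t) = 6*Y
y(m, E) = -30 (y(m, E) = 0*m + 6*(-5) = 0 - 30 = -30)
-13*y(6, 2 - 1*1) - 37 = -13*(-30) - 37 = 390 - 37 = 353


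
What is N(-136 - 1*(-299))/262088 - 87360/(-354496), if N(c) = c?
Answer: 358652977/1451705432 ≈ 0.24706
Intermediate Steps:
N(-136 - 1*(-299))/262088 - 87360/(-354496) = (-136 - 1*(-299))/262088 - 87360/(-354496) = (-136 + 299)*(1/262088) - 87360*(-1/354496) = 163*(1/262088) + 1365/5539 = 163/262088 + 1365/5539 = 358652977/1451705432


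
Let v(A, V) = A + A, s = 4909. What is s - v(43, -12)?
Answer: 4823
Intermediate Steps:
v(A, V) = 2*A
s - v(43, -12) = 4909 - 2*43 = 4909 - 1*86 = 4909 - 86 = 4823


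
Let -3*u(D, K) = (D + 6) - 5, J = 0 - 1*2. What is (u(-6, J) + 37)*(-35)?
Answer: -4060/3 ≈ -1353.3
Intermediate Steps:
J = -2 (J = 0 - 2 = -2)
u(D, K) = -⅓ - D/3 (u(D, K) = -((D + 6) - 5)/3 = -((6 + D) - 5)/3 = -(1 + D)/3 = -⅓ - D/3)
(u(-6, J) + 37)*(-35) = ((-⅓ - ⅓*(-6)) + 37)*(-35) = ((-⅓ + 2) + 37)*(-35) = (5/3 + 37)*(-35) = (116/3)*(-35) = -4060/3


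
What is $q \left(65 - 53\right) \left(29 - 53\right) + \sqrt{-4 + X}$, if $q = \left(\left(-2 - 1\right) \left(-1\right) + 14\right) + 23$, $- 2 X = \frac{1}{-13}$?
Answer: $-11520 + \frac{i \sqrt{2678}}{26} \approx -11520.0 + 1.9904 i$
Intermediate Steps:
$X = \frac{1}{26}$ ($X = - \frac{1}{2 \left(-13\right)} = \left(- \frac{1}{2}\right) \left(- \frac{1}{13}\right) = \frac{1}{26} \approx 0.038462$)
$q = 40$ ($q = \left(\left(-3\right) \left(-1\right) + 14\right) + 23 = \left(3 + 14\right) + 23 = 17 + 23 = 40$)
$q \left(65 - 53\right) \left(29 - 53\right) + \sqrt{-4 + X} = 40 \left(65 - 53\right) \left(29 - 53\right) + \sqrt{-4 + \frac{1}{26}} = 40 \cdot 12 \left(-24\right) + \sqrt{- \frac{103}{26}} = 40 \left(-288\right) + \frac{i \sqrt{2678}}{26} = -11520 + \frac{i \sqrt{2678}}{26}$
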